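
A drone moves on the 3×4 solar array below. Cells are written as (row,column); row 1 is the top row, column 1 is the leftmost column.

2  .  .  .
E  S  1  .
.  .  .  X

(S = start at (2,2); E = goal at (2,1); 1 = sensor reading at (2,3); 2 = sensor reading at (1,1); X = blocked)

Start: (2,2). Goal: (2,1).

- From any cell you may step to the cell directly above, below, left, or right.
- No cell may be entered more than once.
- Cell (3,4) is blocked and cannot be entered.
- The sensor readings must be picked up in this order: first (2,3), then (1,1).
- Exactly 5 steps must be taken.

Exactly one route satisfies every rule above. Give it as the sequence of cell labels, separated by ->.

The waypoints must appear in the order (2,3), (1,1), with no cell reused.
Route from (2,2): right 1 to (2,3), up 1 to (1,3), left 2 to (1,1), down 1 to (2,1) — 5 moves in all.
Check: order respected (1 at step 1, 2 at step 4); 5 moves as required.

(2,2) -> (2,3) -> (1,3) -> (1,2) -> (1,1) -> (2,1)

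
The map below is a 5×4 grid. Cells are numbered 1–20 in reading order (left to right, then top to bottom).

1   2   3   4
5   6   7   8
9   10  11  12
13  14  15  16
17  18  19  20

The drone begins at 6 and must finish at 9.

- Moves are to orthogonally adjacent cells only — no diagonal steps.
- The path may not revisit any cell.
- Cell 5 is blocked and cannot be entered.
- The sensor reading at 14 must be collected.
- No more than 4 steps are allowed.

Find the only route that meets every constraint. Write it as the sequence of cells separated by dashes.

The budget equals the shortest possible length, so every move has to be on a shortest route through the required cells.
Route from 6: down 2 to 14, left 1 to 13, up 1 to 9 — 4 moves in all.
Check: all required cells visited; 4 ≤ 4 moves.

6 - 10 - 14 - 13 - 9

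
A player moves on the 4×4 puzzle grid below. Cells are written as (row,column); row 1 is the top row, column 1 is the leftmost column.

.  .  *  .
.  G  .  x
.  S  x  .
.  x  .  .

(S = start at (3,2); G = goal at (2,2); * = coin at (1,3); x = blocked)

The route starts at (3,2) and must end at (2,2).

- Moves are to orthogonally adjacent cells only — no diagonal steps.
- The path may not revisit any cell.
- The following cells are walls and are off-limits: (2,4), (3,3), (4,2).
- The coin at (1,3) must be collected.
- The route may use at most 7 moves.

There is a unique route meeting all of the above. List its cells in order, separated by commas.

The 7-move cap with required stops at (1,3) leaves no slack for detours.
Route from (3,2): left 1 to (3,1), up 2 to (1,1), right 2 to (1,3), down 1 to (2,3), left 1 to (2,2) — 7 moves in all.
Check: all required cells visited; 7 ≤ 7 moves.

(3,2), (3,1), (2,1), (1,1), (1,2), (1,3), (2,3), (2,2)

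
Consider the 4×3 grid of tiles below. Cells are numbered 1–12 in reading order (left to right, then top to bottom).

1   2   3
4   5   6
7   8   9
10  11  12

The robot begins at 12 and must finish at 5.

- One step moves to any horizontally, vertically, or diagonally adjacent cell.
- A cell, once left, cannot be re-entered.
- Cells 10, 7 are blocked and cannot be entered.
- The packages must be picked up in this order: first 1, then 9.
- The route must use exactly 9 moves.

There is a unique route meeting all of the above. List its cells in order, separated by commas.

The waypoints must appear in the order 1, 9, with no cell reused.
Route from 12: left 1 to 11, up 1 to 8, up-left 1 to 4, up 1 to 1, right 2 to 3, down 2 to 9, up-left 1 to 5 — 9 moves in all.
Check: order respected (1 at step 4, 9 at step 8); 9 moves as required.

12, 11, 8, 4, 1, 2, 3, 6, 9, 5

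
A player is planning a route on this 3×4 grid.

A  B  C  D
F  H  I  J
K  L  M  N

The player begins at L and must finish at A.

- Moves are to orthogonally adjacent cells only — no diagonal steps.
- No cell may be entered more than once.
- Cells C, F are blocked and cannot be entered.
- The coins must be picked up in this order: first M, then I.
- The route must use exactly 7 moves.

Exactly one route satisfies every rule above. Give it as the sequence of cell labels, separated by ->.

L -> M -> N -> J -> I -> H -> B -> A

The waypoints must appear in the order M, I, with no cell reused.
Route from L: 2× right (reaching N), up to J, 2× left (reaching H), up to B, left to A — 7 moves in all.
Check: order respected (M at step 1, I at step 4); 7 moves as required.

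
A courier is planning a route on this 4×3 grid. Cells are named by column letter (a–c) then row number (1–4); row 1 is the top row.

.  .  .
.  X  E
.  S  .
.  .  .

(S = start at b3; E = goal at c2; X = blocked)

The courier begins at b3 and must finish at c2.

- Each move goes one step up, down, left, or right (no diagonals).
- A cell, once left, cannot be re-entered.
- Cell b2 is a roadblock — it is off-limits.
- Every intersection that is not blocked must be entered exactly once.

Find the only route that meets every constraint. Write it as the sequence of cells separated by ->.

Need to visit all 11 open cells exactly once, starting at b3 and ending at c2.
Cell a4 has only two open neighbours (a3 and b4), so the path must pass straight through it: one of those is the cell it's entered from and the other is where it exits.
Route from b3: right to c3, down to c4, 2× left (reaching a4), 3× up (reaching a1), 2× right (reaching c1), down to c2 — 10 moves in all.
Check: all 11 open cells covered.

b3 -> c3 -> c4 -> b4 -> a4 -> a3 -> a2 -> a1 -> b1 -> c1 -> c2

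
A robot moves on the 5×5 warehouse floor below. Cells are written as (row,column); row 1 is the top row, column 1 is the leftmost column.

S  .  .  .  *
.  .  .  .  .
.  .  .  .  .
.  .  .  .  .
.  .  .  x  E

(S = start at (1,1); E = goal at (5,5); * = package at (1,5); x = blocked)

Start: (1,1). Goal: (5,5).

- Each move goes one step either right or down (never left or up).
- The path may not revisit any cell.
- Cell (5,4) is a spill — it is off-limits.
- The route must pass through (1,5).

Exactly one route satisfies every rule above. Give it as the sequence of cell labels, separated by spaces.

Moves only go right or down, so the column and row indices never decrease.
Route from (1,1): 4× right (reaching (1,5)), 4× down (reaching (5,5)) — 8 moves in all.
Check: all required cells visited.

(1,1) (1,2) (1,3) (1,4) (1,5) (2,5) (3,5) (4,5) (5,5)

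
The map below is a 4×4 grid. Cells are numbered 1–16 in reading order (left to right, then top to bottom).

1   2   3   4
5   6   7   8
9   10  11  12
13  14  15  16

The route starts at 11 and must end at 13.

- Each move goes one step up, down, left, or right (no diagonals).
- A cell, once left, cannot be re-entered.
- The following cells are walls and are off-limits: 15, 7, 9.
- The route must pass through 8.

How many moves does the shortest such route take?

9

Any route passes through 8 somewhere between 11 and 13. Summing Manhattan distances along the two legs (11 → 8 → 13) gives a lower bound of 2 + 5 = 7 moves.
The shortest route satisfying every rule uses 9 moves: 11 → 12 → 8 → 4 → 3 → 2 → 6 → 10 → 14 → 13.
The no-revisit rule (legs can't share cells) pushes the minimum above the 7-move bound; an exhaustive check rules out every length from 7 to 8, leaving 9 as the minimum.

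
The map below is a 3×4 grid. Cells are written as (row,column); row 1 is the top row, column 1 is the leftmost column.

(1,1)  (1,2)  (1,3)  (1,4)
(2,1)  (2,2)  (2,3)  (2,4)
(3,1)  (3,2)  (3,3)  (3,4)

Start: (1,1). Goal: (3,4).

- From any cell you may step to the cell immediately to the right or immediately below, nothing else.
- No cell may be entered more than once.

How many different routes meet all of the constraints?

A right/down-only route from (1,1) to (3,4) makes exactly 2 down-moves and 3 right-moves in some order.
With no other constraints that would be C(5,2) = 10 routes.
That gives 10 routes.

10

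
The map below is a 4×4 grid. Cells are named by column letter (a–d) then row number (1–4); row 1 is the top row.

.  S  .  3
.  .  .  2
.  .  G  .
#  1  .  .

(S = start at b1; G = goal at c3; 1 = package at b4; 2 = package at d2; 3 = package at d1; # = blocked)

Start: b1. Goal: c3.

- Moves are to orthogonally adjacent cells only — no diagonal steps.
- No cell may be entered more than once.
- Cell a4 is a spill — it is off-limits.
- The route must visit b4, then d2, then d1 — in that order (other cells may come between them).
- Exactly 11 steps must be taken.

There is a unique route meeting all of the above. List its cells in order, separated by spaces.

b1 b2 b3 b4 c4 d4 d3 d2 d1 c1 c2 c3

The waypoints must appear in the order b4, d2, d1, with no cell reused.
Route from b1: down 3 to b4, right 2 to d4, up 3 to d1, left 1 to c1, down 2 to c3 — 11 moves in all.
Check: order respected (1 at step 3, 2 at step 7, 3 at step 8); 11 moves as required.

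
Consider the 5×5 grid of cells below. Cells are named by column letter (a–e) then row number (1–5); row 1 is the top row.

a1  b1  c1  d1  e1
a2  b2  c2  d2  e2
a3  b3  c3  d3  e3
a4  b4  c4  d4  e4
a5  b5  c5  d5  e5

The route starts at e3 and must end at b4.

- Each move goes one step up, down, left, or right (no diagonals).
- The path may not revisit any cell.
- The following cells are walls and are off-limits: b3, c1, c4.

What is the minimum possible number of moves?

6

The Manhattan distance from e3 to b4 is |3−4| + |5−2| = 4, so at least 4 moves are needed.
That bound ignores the blocked cells. Measuring each leg by the fewest moves that actually steer around them (e3→b4: 6) raises the lower bound to 6.
A route of 6 moves exists: e3 → e4 → e5 → d5 → c5 → b5 → b4.
Since 6 matches that lower bound, it is optimal.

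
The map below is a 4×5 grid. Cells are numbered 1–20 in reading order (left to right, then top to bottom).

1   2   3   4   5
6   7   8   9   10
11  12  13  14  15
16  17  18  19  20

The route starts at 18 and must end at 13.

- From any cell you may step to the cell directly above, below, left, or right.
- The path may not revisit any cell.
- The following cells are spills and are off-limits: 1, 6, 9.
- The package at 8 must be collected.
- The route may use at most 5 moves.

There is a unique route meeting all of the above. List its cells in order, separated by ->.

18 -> 17 -> 12 -> 7 -> 8 -> 13

The budget equals the shortest possible length, so every move has to be on a shortest route through the required cells.
Route from 18: left 1 to 17, up 2 to 7, right 1 to 8, down 1 to 13 — 5 moves in all.
Check: all required cells visited; 5 ≤ 5 moves.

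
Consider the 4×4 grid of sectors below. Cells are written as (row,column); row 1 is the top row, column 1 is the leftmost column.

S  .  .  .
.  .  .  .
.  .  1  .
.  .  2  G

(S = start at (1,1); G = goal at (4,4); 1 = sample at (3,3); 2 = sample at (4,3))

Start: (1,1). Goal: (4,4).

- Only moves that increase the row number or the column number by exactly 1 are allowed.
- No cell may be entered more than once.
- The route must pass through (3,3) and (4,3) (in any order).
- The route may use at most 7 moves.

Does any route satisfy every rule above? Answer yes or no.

One route that works: (1,1) → (2,1) → (3,1) → (3,2) → (3,3) → (4,3) → (4,4).

yes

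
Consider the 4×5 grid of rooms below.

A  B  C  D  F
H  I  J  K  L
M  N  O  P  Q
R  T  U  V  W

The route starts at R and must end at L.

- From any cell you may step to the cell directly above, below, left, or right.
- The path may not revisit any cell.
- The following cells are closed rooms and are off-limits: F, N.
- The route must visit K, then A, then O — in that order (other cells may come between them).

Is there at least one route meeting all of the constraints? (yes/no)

no

Ignoring the required order, 19 revisit-free routes from R to L pass through all of K, A, and O; the waypoint orders that occur are A → K → O (8); A → O → K (6); O → A → K (5) — never K → A → O.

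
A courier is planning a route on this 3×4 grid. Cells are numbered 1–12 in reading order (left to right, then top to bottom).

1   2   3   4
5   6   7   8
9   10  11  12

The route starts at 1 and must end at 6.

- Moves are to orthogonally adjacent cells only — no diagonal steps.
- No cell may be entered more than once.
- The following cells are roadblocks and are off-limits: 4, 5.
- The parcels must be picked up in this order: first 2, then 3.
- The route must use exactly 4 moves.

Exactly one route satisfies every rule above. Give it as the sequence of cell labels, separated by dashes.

The waypoints must appear in the order 2, 3, with no cell reused.
Route from 1: 2× right (reaching 3), down to 7, left to 6 — 4 moves in all.
Check: order respected (2 at step 1, 3 at step 2); 4 moves as required.

1 - 2 - 3 - 7 - 6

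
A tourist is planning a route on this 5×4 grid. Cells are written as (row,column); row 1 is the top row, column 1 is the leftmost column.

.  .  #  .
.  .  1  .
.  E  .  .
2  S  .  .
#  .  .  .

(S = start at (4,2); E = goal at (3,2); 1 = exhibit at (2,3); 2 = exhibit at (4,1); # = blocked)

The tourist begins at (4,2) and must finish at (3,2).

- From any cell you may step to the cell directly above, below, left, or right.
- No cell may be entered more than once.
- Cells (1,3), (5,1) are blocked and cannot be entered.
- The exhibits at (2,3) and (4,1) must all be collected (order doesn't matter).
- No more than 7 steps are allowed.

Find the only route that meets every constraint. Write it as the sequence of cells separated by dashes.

Any route must reach (2,3) and (4,1) and still end at (3,2) within 7 moves, so the order of the required stops is forced.
Route from (4,2): left to (4,1), 2× up (reaching (2,1)), 2× right (reaching (2,3)), down to (3,3), left to (3,2) — 7 moves in all.
Check: all required cells visited; 7 ≤ 7 moves.

(4,2) - (4,1) - (3,1) - (2,1) - (2,2) - (2,3) - (3,3) - (3,2)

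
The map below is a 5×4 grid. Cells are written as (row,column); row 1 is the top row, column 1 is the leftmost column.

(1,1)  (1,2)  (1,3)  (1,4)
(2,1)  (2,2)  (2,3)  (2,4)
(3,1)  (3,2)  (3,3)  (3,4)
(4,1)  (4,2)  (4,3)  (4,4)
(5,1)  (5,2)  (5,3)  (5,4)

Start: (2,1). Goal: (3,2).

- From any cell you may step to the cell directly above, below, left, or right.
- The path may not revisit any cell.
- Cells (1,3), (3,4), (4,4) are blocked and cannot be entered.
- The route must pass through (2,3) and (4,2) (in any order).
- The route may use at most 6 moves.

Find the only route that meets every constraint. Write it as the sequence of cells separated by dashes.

(2,1) - (2,2) - (2,3) - (3,3) - (4,3) - (4,2) - (3,2)

The budget equals the shortest possible length, so every move has to be on a shortest route through the required cells.
Route from (2,1): 2× right (reaching (2,3)), 2× down (reaching (4,3)), left to (4,2), up to (3,2) — 6 moves in all.
Check: all required cells visited; 6 ≤ 6 moves.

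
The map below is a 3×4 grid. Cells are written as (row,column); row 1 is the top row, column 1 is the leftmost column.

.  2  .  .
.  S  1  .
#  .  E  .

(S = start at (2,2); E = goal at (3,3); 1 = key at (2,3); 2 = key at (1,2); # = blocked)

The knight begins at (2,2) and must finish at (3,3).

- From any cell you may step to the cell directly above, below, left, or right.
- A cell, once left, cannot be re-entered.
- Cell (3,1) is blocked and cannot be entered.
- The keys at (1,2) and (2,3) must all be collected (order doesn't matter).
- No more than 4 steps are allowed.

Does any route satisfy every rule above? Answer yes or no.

yes

One route that works: (2,2) → (1,2) → (1,3) → (2,3) → (3,3).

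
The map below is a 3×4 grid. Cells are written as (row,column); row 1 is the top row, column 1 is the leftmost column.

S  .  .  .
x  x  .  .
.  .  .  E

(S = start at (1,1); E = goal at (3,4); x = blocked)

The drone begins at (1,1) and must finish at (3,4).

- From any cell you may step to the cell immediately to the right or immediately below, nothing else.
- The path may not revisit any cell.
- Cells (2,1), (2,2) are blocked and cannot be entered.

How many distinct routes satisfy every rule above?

3

A right/down-only route from (1,1) to (3,4) makes exactly 2 down-moves and 3 right-moves in some order.
With no other constraints that would be C(5,2) = 10 routes.
Subtract routes through each blocked cell (inclusion–exclusion for overlaps): − through (2,1): 4 − through (2,2): 6 + through (2,1)&(2,2): 3 → 3.
That gives 3 routes.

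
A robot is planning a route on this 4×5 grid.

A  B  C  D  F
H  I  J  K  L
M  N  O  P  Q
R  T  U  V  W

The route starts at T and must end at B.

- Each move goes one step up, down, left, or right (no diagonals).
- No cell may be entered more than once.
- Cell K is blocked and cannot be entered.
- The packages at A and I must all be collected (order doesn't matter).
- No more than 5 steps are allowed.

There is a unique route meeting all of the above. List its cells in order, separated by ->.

The budget equals the shortest possible length, so every move has to be on a shortest route through the required cells.
Route from T: 2× up (reaching I), left to H, up to A, right to B — 5 moves in all.
Check: all required cells visited; 5 ≤ 5 moves.

T -> N -> I -> H -> A -> B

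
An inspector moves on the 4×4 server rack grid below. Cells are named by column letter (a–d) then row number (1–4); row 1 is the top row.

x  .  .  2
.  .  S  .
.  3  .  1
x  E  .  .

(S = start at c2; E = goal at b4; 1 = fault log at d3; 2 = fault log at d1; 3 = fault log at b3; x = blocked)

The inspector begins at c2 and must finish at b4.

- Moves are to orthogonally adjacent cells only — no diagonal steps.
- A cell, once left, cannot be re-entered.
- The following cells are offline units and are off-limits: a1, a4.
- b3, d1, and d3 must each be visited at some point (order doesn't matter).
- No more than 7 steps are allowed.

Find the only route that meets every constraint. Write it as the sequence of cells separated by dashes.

c2 - c1 - d1 - d2 - d3 - c3 - b3 - b4

Any route must reach b3, d1, and d3 and still end at b4 within 7 moves, so the order of the required stops is forced.
Route from c2: up 1 to c1, right 1 to d1, down 2 to d3, left 2 to b3, down 1 to b4 — 7 moves in all.
Check: all required cells visited; 7 ≤ 7 moves.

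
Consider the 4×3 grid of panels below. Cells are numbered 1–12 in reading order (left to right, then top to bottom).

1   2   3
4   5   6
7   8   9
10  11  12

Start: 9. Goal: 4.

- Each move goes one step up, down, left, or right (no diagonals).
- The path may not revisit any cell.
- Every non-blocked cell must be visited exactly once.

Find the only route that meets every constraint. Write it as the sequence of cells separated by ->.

Need to visit all 12 open cells exactly once, starting at 9 and ending at 4.
Cell 3 has only two open neighbours (6 and 2), so the path must pass straight through it: one of those is the cell it's entered from and the other is where it exits.
Route from 9: down to 12, 2× left (reaching 10), up to 7, right to 8, up to 5, right to 6, up to 3, 2× left (reaching 1), down to 4 — 11 moves in all.
Check: all 12 open cells covered.

9 -> 12 -> 11 -> 10 -> 7 -> 8 -> 5 -> 6 -> 3 -> 2 -> 1 -> 4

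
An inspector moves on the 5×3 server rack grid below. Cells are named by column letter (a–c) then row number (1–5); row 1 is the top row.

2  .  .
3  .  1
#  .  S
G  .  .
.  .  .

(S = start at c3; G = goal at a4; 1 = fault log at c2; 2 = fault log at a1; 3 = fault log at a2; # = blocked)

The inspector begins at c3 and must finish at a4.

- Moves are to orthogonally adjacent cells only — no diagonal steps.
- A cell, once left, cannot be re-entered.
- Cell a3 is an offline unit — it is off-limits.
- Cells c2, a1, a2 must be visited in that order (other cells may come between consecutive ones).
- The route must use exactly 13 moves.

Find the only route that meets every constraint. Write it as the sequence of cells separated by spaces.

c3 c2 c1 b1 a1 a2 b2 b3 b4 c4 c5 b5 a5 a4

The waypoints must appear in the order c2, a1, a2, with no cell reused.
Route from c3: 2× up (reaching c1), 2× left (reaching a1), down to a2, right to b2, 2× down (reaching b4), right to c4, down to c5, 2× left (reaching a5), up to a4 — 13 moves in all.
Check: order respected (1 at step 1, 2 at step 4, 3 at step 5); 13 moves as required.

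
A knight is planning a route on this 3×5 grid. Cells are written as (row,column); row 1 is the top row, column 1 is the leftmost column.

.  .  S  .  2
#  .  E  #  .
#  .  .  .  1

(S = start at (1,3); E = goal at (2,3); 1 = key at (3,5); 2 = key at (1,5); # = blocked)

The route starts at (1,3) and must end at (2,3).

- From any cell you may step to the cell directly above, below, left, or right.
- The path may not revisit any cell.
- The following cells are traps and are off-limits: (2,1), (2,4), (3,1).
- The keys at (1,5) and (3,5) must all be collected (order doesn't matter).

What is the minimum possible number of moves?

Any route passes through (1,5) and (3,5) in some order between (1,3) and (2,3). Summing Manhattan distances along each leg and taking the cheapest ordering ((1,3) → (1,5) → (3,5) → (2,3)) gives a lower bound of 2 + 2 + 3 = 7 moves.
A route of 7 moves achieves this: (1,3) → (1,4) → (1,5) → (2,5) → (3,5) → (3,4) → (3,3) → (2,3).
Since 7 matches the lower bound, it is optimal.

7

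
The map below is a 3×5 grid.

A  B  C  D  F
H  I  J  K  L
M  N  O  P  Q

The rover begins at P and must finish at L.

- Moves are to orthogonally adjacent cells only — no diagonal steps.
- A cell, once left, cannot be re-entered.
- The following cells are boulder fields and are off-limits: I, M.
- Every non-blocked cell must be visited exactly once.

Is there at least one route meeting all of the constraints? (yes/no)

no

Cell H has only one open neighbour but is neither the start nor the goal, so a Hamiltonian route would have to both enter and leave it through the same neighbour — impossible without revisiting.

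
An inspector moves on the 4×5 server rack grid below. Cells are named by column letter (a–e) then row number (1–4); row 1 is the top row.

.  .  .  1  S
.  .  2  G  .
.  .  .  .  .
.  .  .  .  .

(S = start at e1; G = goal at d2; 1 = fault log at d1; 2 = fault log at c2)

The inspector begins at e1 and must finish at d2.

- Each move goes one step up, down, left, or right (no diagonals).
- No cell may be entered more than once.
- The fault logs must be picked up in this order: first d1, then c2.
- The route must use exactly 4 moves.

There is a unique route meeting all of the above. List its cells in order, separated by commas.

e1, d1, c1, c2, d2

The waypoints must appear in the order d1, c2, with no cell reused.
Route from e1: left 2 to c1, down 1 to c2, right 1 to d2 — 4 moves in all.
Check: order respected (1 at step 1, 2 at step 3); 4 moves as required.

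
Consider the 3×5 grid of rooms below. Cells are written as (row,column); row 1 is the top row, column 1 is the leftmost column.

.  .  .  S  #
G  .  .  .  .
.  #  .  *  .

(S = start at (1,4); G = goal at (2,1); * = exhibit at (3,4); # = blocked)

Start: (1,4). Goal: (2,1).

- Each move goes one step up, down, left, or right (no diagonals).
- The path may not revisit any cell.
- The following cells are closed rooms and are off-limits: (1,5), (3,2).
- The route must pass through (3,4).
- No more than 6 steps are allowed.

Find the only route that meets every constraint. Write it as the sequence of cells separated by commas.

Any route must reach (3,4) and still end at (2,1) within 6 moves, so the order of the required stops is forced.
Route from (1,4): 2× down (reaching (3,4)), left to (3,3), up to (2,3), 2× left (reaching (2,1)) — 6 moves in all.
Check: all required cells visited; 6 ≤ 6 moves.

(1,4), (2,4), (3,4), (3,3), (2,3), (2,2), (2,1)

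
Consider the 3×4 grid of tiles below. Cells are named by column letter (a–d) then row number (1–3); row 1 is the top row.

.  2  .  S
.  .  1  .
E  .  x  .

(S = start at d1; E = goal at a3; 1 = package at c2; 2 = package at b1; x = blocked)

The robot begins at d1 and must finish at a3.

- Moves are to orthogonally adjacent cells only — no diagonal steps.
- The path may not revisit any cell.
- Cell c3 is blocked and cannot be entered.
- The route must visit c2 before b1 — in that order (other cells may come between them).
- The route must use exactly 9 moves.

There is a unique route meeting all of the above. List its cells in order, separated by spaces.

The waypoints must appear in the order c2, b1, with no cell reused.
Route from d1: down 1 to d2, left 1 to c2, up 1 to c1, left 2 to a1, down 1 to a2, right 1 to b2, down 1 to b3, left 1 to a3 — 9 moves in all.
Check: order respected (1 at step 2, 2 at step 4); 9 moves as required.

d1 d2 c2 c1 b1 a1 a2 b2 b3 a3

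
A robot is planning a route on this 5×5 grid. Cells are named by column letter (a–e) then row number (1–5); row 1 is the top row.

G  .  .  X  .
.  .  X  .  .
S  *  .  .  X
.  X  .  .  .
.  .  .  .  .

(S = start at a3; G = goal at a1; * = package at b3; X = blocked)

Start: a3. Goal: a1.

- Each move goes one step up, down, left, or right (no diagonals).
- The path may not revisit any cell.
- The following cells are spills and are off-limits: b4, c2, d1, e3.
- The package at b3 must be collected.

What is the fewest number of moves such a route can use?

Any route passes through b3 somewhere between a3 and a1. Summing Manhattan distances along the two legs (a3 → b3 → a1) gives a lower bound of 1 + 3 = 4 moves.
A route of 4 moves achieves this: a3 → b3 → b2 → b1 → a1.
Since 4 matches the lower bound, it is optimal.

4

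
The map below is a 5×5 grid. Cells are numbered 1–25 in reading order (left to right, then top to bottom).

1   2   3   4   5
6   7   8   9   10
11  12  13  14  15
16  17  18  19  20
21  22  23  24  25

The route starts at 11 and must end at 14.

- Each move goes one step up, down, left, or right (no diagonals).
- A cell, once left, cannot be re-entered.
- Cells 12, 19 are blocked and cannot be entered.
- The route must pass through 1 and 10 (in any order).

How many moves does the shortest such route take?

9

Any route passes through 1 and 10 in some order between 11 and 14. Summing Manhattan distances along each leg and taking the cheapest ordering (11 → 1 → 10 → 14) gives a lower bound of 2 + 5 + 2 = 9 moves.
A route of 9 moves achieves this: 11 → 6 → 1 → 2 → 7 → 8 → 9 → 10 → 15 → 14.
Since 9 matches the lower bound, it is optimal.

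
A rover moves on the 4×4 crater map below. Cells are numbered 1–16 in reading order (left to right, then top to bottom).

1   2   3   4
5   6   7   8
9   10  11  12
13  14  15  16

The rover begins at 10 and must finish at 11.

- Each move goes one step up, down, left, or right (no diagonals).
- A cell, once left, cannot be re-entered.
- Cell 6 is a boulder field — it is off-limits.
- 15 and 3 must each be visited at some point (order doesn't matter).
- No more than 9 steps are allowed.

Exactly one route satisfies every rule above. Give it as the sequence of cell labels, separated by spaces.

10 14 15 16 12 8 4 3 7 11

The budget equals the shortest possible length, so every move has to be on a shortest route through the required cells.
Route from 10: down 1 to 14, right 2 to 16, up 3 to 4, left 1 to 3, down 2 to 11 — 9 moves in all.
Check: all required cells visited; 9 ≤ 9 moves.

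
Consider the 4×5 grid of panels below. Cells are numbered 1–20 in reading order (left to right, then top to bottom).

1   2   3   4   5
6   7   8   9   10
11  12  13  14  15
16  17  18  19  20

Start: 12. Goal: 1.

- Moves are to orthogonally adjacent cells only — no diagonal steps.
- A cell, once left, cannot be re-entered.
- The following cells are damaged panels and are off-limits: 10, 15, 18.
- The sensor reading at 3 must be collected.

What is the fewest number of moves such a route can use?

Any route passes through 3 somewhere between 12 and 1. Summing Manhattan distances along the two legs (12 → 3 → 1) gives a lower bound of 3 + 2 = 5 moves.
A route of 5 moves achieves this: 12 → 7 → 8 → 3 → 2 → 1.
Since 5 matches the lower bound, it is optimal.

5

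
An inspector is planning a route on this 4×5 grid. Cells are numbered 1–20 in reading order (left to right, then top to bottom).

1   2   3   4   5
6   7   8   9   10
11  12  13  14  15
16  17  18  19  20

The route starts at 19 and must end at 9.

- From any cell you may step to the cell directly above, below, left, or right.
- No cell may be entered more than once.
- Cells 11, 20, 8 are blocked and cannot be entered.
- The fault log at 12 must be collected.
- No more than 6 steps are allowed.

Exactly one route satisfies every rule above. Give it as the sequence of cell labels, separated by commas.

19, 18, 17, 12, 13, 14, 9

Any route must reach 12 and still end at 9 within 6 moves, so the order of the required stops is forced.
Route from 19: left 2 to 17, up 1 to 12, right 2 to 14, up 1 to 9 — 6 moves in all.
Check: all required cells visited; 6 ≤ 6 moves.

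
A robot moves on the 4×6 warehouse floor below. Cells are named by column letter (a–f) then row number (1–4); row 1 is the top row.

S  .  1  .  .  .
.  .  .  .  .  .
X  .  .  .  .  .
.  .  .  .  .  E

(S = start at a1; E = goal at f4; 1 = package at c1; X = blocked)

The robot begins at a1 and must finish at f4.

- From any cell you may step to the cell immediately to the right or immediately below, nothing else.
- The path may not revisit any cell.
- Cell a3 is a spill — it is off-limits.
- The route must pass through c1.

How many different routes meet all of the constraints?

20

A right/down-only route from a1 to f4 makes exactly 3 down-moves and 5 right-moves in some order.
With no other constraints that would be C(8,3) = 56 routes.
Split at c1 and multiply the segment counts (each segment already excludes blocked cells): a1→c1: 1; c1→f4: 20; product = 20.
That gives 20 routes.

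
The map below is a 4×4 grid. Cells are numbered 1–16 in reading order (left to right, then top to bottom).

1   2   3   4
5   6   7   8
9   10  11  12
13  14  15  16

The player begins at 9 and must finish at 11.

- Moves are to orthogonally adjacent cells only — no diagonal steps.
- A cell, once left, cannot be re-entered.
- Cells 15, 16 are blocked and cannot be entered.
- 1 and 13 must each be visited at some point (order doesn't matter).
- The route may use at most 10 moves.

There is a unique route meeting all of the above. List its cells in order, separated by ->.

The 10-move cap with required stops at 1, 13 leaves no slack for detours.
Route from 9: down 1 to 13, right 1 to 14, up 2 to 6, left 1 to 5, up 1 to 1, right 2 to 3, down 2 to 11 — 10 moves in all.
Check: all required cells visited; 10 ≤ 10 moves.

9 -> 13 -> 14 -> 10 -> 6 -> 5 -> 1 -> 2 -> 3 -> 7 -> 11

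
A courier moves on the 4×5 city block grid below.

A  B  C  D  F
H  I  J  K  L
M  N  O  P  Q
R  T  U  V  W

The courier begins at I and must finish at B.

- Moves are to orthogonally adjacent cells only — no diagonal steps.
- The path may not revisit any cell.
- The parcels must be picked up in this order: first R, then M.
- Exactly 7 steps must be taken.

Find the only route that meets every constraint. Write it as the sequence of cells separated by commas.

The waypoints must appear in the order R, M, with no cell reused.
Route from I: 2× down (reaching T), left to R, 3× up (reaching A), right to B — 7 moves in all.
Check: order respected (R at step 3, M at step 4); 7 moves as required.

I, N, T, R, M, H, A, B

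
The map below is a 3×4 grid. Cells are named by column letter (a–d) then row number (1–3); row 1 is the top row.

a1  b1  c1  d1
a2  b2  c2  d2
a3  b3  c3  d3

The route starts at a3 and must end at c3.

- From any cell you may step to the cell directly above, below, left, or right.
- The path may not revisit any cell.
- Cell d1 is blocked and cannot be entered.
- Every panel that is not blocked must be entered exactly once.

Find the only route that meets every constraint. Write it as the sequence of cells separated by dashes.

Need to visit all 11 open cells exactly once, starting at a3 and ending at c3.
Route from a3: right 1 to b3, up 1 to b2, left 1 to a2, up 1 to a1, right 2 to c1, down 1 to c2, right 1 to d2, down 1 to d3, left 1 to c3 — 10 moves in all.
Check: all 11 open cells covered.

a3 - b3 - b2 - a2 - a1 - b1 - c1 - c2 - d2 - d3 - c3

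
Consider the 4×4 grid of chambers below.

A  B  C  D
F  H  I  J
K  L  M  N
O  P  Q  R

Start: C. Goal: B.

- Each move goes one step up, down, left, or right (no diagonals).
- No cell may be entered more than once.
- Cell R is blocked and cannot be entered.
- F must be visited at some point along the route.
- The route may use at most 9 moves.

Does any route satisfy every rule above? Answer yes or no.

One route that works: C → I → H → F → A → B.

yes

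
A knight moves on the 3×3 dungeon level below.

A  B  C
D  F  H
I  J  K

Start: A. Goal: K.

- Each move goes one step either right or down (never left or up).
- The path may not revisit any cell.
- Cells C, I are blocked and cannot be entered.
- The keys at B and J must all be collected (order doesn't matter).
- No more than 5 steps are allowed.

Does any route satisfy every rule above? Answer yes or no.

yes

One route that works: A → B → F → J → K.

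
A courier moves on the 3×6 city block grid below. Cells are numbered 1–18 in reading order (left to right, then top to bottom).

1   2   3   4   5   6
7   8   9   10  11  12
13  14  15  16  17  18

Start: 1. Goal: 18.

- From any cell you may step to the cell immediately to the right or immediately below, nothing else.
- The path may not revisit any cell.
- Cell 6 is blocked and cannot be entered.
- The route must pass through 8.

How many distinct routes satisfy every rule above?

10

A right/down-only route from 1 to 18 makes exactly 2 down-moves and 5 right-moves in some order.
With no other constraints that would be C(7,2) = 21 routes.
Split at 8 and multiply the segment counts (each segment already excludes blocked cells): 1→8: 2; 8→18: 5; product = 10.
That gives 10 routes.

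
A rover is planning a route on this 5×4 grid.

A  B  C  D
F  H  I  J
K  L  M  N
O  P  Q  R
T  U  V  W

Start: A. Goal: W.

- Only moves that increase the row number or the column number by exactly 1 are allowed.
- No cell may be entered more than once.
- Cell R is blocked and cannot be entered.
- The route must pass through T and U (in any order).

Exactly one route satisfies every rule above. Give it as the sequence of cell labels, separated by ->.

Moves only go right or down, so the column and row indices never decrease.
Route from A: 4× down (reaching T), 3× right (reaching W) — 7 moves in all.
Check: all required cells visited.

A -> F -> K -> O -> T -> U -> V -> W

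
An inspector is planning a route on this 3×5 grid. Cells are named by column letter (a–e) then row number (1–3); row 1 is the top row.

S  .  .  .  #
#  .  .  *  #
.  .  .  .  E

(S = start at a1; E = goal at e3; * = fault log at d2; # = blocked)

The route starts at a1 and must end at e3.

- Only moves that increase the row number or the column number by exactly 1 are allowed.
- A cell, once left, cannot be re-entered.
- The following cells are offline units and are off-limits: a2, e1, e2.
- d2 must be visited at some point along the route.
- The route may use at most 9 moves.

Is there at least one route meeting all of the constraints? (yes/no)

One route that works: a1 → b1 → b2 → c2 → d2 → d3 → e3.

yes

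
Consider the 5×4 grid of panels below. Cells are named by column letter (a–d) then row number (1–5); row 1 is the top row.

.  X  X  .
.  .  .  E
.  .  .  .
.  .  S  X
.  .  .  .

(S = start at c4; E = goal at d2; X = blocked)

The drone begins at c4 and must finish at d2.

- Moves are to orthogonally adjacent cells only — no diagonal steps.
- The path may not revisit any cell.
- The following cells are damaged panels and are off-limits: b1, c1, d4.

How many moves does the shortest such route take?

The Manhattan distance from c4 to d2 is |4−2| + |3−4| = 3, so at least 3 moves are needed.
A route of 3 moves achieves this: c4 → c3 → c2 → d2.
Since 3 matches the lower bound, it is optimal.

3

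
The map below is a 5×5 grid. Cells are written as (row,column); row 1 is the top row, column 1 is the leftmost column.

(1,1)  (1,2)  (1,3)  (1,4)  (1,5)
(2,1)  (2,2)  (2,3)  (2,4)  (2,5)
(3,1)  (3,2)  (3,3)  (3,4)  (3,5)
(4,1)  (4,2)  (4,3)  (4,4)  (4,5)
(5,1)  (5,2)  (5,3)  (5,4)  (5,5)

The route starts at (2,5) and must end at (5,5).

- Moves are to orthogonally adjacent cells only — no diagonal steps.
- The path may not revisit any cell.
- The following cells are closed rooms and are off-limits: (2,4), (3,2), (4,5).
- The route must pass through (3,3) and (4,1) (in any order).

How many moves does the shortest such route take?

11

Any route passes through (3,3) and (4,1) in some order between (2,5) and (5,5). Summing Manhattan distances along each leg and taking the cheapest ordering ((2,5) → (3,3) → (4,1) → (5,5)) gives a lower bound of 3 + 3 + 5 = 11 moves.
A route of 11 moves achieves this: (2,5) → (3,5) → (3,4) → (3,3) → (4,3) → (4,2) → (4,1) → (5,1) → (5,2) → (5,3) → (5,4) → (5,5).
Since 11 matches the lower bound, it is optimal.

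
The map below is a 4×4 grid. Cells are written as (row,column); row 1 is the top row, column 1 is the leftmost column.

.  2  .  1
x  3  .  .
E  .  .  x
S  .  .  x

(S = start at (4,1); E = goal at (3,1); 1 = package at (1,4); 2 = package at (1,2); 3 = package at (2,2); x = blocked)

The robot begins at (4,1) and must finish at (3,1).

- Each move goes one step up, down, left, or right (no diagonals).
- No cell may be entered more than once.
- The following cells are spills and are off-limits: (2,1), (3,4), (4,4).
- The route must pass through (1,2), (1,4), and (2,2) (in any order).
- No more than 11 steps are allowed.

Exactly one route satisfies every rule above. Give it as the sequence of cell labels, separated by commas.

The 11-move cap with required stops at (1,2), (1,4), (2,2) leaves no slack for detours.
Route from (4,1): right 2 to (4,3), up 2 to (2,3), right 1 to (2,4), up 1 to (1,4), left 2 to (1,2), down 2 to (3,2), left 1 to (3,1) — 11 moves in all.
Check: all required cells visited; 11 ≤ 11 moves.

(4,1), (4,2), (4,3), (3,3), (2,3), (2,4), (1,4), (1,3), (1,2), (2,2), (3,2), (3,1)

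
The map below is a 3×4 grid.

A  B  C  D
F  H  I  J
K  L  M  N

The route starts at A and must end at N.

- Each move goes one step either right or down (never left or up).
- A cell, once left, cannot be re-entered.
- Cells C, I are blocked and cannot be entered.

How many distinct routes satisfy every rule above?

3

A right/down-only route from A to N makes exactly 2 down-moves and 3 right-moves in some order.
With no other constraints that would be C(5,2) = 10 routes.
Subtract routes through each blocked cell (inclusion–exclusion for overlaps): − through C: 3 − through I: 6 + through C&I: 2 → 3.
That gives 3 routes.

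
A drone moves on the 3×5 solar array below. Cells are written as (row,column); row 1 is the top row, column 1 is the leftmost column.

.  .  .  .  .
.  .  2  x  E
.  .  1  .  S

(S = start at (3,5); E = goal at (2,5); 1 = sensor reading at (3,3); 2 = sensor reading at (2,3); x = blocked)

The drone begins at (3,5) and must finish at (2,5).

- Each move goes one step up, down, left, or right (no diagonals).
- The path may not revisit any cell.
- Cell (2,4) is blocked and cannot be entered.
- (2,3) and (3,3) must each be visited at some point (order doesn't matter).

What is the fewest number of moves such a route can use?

Any route passes through (2,3) and (3,3) in some order between (3,5) and (2,5). Summing Manhattan distances along each leg and taking the cheapest ordering ((3,5) → (3,3) → (2,3) → (2,5)) gives a lower bound of 2 + 1 + 2 = 5 moves.
That bound ignores the blocked cells. Measuring each leg by the fewest moves that actually steer around them ((3,5)→(3,3): 2; (3,3)→(2,3): 1; (2,3)→(2,5): 4) raises the lower bound to 7.
A route of 7 moves exists: (3,5) → (3,4) → (3,3) → (2,3) → (1,3) → (1,4) → (1,5) → (2,5).
Since 7 matches that lower bound, it is optimal.

7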